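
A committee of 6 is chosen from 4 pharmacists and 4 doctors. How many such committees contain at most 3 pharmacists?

Split by how many pharmacists are chosen (0 through 3).
Sum: C(4,0)·C(4,6) + C(4,1)·C(4,5) + C(4,2)·C(4,4) + C(4,3)·C(4,3) = 0 + 0 + 6 + 16 = 22.

22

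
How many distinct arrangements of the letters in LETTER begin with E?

60

Fix E in the first position and arrange the remaining 5 letters.
Those 5 letters have T appearing twice, giving (5)!/(2!) = 60.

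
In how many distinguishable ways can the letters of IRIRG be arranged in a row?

The 5 letters of IRIRG have repeats: I appearing twice and R appearing twice.
So there are 5! / (2!·2!) = 30 distinguishable arrangements.

30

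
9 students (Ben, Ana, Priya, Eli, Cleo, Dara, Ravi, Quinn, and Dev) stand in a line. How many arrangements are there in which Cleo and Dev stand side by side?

80640

Treat {Cleo, Dev} as a single unit. There are 8 units to order, and the pair itself can be ordered 2 ways.
So the count is 2·(8)! = 80640.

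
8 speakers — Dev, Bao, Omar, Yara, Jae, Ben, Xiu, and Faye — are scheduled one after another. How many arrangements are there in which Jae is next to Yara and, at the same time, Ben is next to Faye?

2880

Treat {Jae,Yara} as one block (2 orders) and {Ben,Faye} as another (2 orders).
That leaves 6 units to arrange: 2 × 2 × 6! = 4 × 720 = 2880.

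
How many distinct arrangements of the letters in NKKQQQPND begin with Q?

With the first slot taken by Q, it remains to arrange the other 8 letters (NKKQQPND).
Those 8 letters have K appearing twice, N appearing twice, and Q appearing twice, giving (8)!/(2!·2!·2!) = 5040.

5040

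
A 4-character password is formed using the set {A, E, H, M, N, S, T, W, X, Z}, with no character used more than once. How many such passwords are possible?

5040

This is a permutation of 4 out of 10: P(10,4) = 10!/6!.
10 × 9 × 8 × 7 = 5040.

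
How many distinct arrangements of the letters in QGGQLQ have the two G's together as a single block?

Treat the 2 copies of G as a single block. The multiset to arrange is then {GG, L, Q, Q, Q}, 5 items in all.
That gives (5)!/(3!) = 20 arrangements.

20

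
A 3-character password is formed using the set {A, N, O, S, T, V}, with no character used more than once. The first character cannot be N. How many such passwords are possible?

The first character has 6−1 = 5 choices (anything except N).
The remaining 2 characters are filled from the other 5 symbols without repetition: 5 × 4 = 20.
Total: 5 × 20 = 100.

100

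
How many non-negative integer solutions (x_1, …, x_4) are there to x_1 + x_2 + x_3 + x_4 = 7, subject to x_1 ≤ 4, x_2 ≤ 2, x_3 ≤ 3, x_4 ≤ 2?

Ignoring the caps, the number of non-negative solutions to x_1+…+x_4 = 7 is C(10,3) = 120.
Subtract solutions that violate a single cap (substitute x_i' = x_i − (cap_i+1)): x_1 ≥ 5 gives C(5,3) = 10; x_2 ≥ 3 gives C(7,3) = 35; x_3 ≥ 4 gives C(6,3) = 20; x_4 ≥ 3 gives C(7,3) = 35. Together 100.
Add back pairs where two caps are both exceeded: 0 + 0 + 0 + 1 + 4 + 1 = 6.
By inclusion–exclusion the count is 120 − 100 + 6 = 26.

26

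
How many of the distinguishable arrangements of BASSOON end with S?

With the last slot taken by S, it remains to arrange the other 6 letters (BASOON).
Those 6 letters have O appearing twice, giving (6)!/(2!) = 360.

360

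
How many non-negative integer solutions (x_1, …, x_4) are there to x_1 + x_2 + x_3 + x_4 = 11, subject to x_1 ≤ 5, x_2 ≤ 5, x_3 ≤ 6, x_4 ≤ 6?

182

By stars and bars, unrestricted non-negative solutions to x_1+…+x_4 = 11 number C(11+3,3) = 364.
Subtract solutions that violate a single cap (substitute x_i' = x_i − (cap_i+1)): x_1 ≥ 6 gives C(8,3) = 56; x_2 ≥ 6 gives C(8,3) = 56; x_3 ≥ 7 gives C(7,3) = 35; x_4 ≥ 7 gives C(7,3) = 35. Together 182.
No two caps can be exceeded simultaneously, so the pair terms are all 0.
By inclusion–exclusion the count is 364 − 182 + 0 = 182.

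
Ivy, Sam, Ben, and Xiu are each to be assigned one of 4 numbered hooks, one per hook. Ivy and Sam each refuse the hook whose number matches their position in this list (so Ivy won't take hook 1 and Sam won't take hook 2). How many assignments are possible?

14

Let Aᵢ (for i ∈ {1, 2}) be the placements that put person i in their forbidden hook. Any j of these fix j positions, leaving (4−j)! ways to fill the rest, and there are C(2,j) ways to pick which j.
By inclusion–exclusion, the number of valid placements is Σ_{j=0}^{2} (−1)^j C(2,j)·(4−j)!.
Computing: 24 − 12 + 2 = 14.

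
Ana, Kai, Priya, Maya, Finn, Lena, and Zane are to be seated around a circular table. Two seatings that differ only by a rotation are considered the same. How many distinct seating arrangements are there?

Fix one person's seat to break rotational symmetry; the remaining 6 people can be arranged in (6)! = 720 ways.

720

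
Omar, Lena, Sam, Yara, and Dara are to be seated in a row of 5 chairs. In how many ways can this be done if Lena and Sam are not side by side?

Of the 5! = 120 arrangements, those with Lena and Sam adjacent number 2 × 4! = 48 (treat the pair as a block with 2 internal orders).
Complementary counting: 120 − 48 = 72.

72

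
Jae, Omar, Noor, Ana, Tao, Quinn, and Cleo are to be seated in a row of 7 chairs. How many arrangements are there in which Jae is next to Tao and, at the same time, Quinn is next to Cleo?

480

Treat {Jae,Tao} as one block (2 orders) and {Quinn,Cleo} as another (2 orders).
That leaves 5 units to arrange: 2 × 2 × 5! = 4 × 120 = 480.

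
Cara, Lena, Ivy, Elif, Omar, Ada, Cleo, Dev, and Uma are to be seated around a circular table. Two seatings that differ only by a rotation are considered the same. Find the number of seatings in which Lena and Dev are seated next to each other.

Glue Lena and Dev into a block (2 internal orders). Seating 8 units around a circle gives (7)! arrangements.
So 2 × (7)! = 2 × 5040 = 10080.

10080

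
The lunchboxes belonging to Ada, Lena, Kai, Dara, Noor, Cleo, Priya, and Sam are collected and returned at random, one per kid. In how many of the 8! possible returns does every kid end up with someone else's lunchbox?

Count assignments avoiding every fixed point. For any j of the 8 kids fixed to their own lunchbox, the other 8−j can be arranged in (8−j)! ways.
By inclusion–exclusion this is Σ_{j=0}^{8} (−1)^j C(8,j)·(8−j)!.
Computing: 40320 − 40320 + 20160 − 6720 + 1680 − 336 + 56 − 8 + 1 = 14833.

14833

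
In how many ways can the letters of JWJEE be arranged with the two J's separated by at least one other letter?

18

Total arrangements of JWJEE: 5!/(2!·2!) = 30.
If the two J's are adjacent, glue them into one block, leaving 4 items to arrange: (4)!/(2!) = 12 ways.
Hence 30 − 12 = 18.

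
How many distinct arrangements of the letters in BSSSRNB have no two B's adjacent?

300

There are 7!/(3!·2!) = 420 arrangements of BSSSRNB in total.
Arrangements with the B's together: treat BB as one letter, giving (6)!/(3!) = 120.
Subtracting, 420 − 120 = 300 arrangements keep the B's apart.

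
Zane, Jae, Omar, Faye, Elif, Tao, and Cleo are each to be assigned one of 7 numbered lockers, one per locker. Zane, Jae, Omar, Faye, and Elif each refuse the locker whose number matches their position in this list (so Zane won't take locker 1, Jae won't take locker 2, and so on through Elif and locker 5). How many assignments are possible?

Let Aᵢ (for 1 ≤ i ≤ 5) be the placements that put person i in their forbidden locker. Any j of these fix j positions, leaving (7−j)! ways to fill the rest, and there are C(5,j) ways to pick which j.
By inclusion–exclusion, the number of valid placements is Σ_{j=0}^{5} (−1)^j C(5,j)·(7−j)!.
Computing: 5040 − 3600 + 1200 − 240 + 30 − 2 = 2428.

2428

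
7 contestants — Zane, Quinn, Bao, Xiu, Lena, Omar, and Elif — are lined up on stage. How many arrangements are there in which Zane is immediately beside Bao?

Glue Zane and Bao into one block (2 internal orders), leaving 6 units to arrange in a row.
That gives 2 × 6! = 2 × 720 = 1440.

1440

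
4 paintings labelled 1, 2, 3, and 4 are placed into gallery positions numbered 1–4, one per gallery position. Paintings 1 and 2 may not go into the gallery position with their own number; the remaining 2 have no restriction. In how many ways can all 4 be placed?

14

Let Aᵢ (for i ∈ {1, 2}) be the placements that put painting i in its forbidden gallery position. Any j of these fix j positions, leaving (4−j)! ways to fill the rest, and there are C(2,j) ways to pick which j.
By inclusion–exclusion, the number of valid placements is Σ_{j=0}^{2} (−1)^j C(2,j)·(4−j)!.
Computing: 24 − 12 + 2 = 14.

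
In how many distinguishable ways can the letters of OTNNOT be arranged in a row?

90

Letter multiplicities in OTNNOT: N×2, O×2, T×2.
Dividing 6! = 720 by 2!·2!·2! = 8 for the repeated letters gives 90.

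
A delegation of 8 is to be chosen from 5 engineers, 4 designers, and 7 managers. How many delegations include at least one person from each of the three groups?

12201

With no constraint there are C(16,8) = 12870 possible selections.
Selections missing a whole group: no engineers → C(11,8) = 165; no designers → C(12,8) = 495; no managers → C(9,8) = 9.
Add back selections omitting two groups (i.e. drawn from a single group): C(5,8) + C(4,8) + C(7,8) = 0.
By inclusion–exclusion: 12870 − 669 + 0 = 12201.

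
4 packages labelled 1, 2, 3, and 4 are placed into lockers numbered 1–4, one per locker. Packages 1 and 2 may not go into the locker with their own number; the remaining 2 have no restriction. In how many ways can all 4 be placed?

14

Let Aᵢ (for i ∈ {1, 2}) be the placements that put package i in its forbidden locker. Any j of these fix j positions, leaving (4−j)! ways to fill the rest, and there are C(2,j) ways to pick which j.
By inclusion–exclusion, the number of valid placements is Σ_{j=0}^{2} (−1)^j C(2,j)·(4−j)!.
Computing: 24 − 12 + 2 = 14.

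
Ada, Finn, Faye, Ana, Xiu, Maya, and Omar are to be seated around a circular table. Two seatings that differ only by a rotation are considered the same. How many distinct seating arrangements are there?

720

Seat Ada anywhere (absorbing the rotational symmetry), then permute the other 6: (6)! = 720.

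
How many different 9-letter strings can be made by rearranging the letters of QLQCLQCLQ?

QLQCLQCLQ has 9 letters with C appearing twice, L appearing 3 times, and Q appearing 4 times.
So there are 9! / (4!·3!·2!) = 1260 distinguishable arrangements.

1260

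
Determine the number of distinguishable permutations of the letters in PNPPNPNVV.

1260

PNPPNPNVV has 9 letters with N appearing 3 times, P appearing 4 times, and V appearing twice.
Dividing 9! = 362880 by 4!·3!·2! = 288 for the repeated letters gives 1260.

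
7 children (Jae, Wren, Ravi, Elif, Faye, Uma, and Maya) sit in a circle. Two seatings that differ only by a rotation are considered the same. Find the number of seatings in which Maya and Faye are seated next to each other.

240

Glue Maya and Faye into a block (2 internal orders). Seating 6 units around a circle gives (5)! arrangements.
So 2 × (5)! = 2 × 120 = 240.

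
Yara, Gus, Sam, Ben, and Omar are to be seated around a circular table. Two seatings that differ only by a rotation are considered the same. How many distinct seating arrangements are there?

Fix one person's seat to break rotational symmetry; the remaining 4 people can be arranged in (4)! = 24 ways.

24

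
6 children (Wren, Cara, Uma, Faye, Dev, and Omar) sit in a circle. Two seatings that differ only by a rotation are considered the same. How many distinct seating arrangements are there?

Around a circle, 6 distinct people have 6!/6 = (5)! = 120 rotationally distinct seatings.

120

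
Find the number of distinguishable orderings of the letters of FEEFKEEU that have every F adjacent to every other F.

Treat the 2 copies of F as a single block. The multiset to arrange is then {FF, E, E, E, E, K, U}, 7 items in all.
That gives (7)!/(4!) = 210 arrangements.

210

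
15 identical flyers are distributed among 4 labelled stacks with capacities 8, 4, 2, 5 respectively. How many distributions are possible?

31

Ignoring the caps, the number of non-negative solutions to x_1+…+x_4 = 15 is C(18,3) = 816.
Subtract solutions that violate a single cap (substitute x_i' = x_i − (cap_i+1)): x_1 ≥ 9 gives C(9,3) = 84; x_2 ≥ 5 gives C(13,3) = 286; x_3 ≥ 3 gives C(15,3) = 455; x_4 ≥ 6 gives C(12,3) = 220. Together 1045.
Add back pairs where two caps are both exceeded: 4 + 20 + 1 + 120 + 35 + 84 = 264.
Subtract triples: 0 + 0 + 0 + 4 = 4.
By inclusion–exclusion the count is 816 − 1045 + 264 − 4 = 31.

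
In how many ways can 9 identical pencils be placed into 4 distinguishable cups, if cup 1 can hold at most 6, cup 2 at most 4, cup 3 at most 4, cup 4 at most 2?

64

Without the upper bounds there are C(12,3) = 220 ways to split 9 among 4 cups.
Subtract solutions that violate a single cap (substitute x_i' = x_i − (cap_i+1)): x_1 ≥ 7 gives C(5,3) = 10; x_2 ≥ 5 gives C(7,3) = 35; x_3 ≥ 5 gives C(7,3) = 35; x_4 ≥ 3 gives C(9,3) = 84. Together 164.
Add back pairs where two caps are both exceeded: 0 + 0 + 0 + 0 + 4 + 4 = 8.
By inclusion–exclusion the count is 220 − 164 + 8 = 64.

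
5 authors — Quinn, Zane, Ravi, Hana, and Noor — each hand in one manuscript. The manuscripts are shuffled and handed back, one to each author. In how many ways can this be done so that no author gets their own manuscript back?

44

Count assignments avoiding every fixed point. For any j of the 5 authors fixed to their own manuscript, the other 5−j can be arranged in (5−j)! ways.
By inclusion–exclusion this is Σ_{j=0}^{5} (−1)^j C(5,j)·(5−j)!.
Computing: 120 − 120 + 60 − 20 + 5 − 1 = 44.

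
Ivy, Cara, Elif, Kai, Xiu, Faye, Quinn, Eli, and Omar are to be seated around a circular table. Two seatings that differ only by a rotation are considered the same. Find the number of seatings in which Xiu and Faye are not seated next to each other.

30240

Without the restriction there are (8)! = 40320 seatings.
Those with Xiu next to Faye: fuse the pair into one unit and seat 8 units around a circle — 2·(7)! = 10080.
Subtracting, 40320 − 10080 = 30240.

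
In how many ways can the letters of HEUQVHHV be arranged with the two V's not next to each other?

There are 8!/(3!·2!) = 3360 arrangements of HEUQVHHV in total.
If the two V's are adjacent, glue them into one block, leaving 7 items to arrange: (7)!/(3!) = 840 ways.
Subtracting, 3360 − 840 = 2520 arrangements keep the V's apart.

2520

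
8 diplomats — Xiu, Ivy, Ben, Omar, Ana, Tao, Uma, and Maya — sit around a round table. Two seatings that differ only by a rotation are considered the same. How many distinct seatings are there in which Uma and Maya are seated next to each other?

Glue Uma and Maya into a block (2 internal orders). Seating 7 units around a circle gives (6)! arrangements.
So 2 × (6)! = 2 × 720 = 1440.

1440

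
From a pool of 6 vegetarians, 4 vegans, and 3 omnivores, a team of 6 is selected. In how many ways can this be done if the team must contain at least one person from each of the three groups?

1416

With no constraint there are C(13,6) = 1716 possible selections.
Selections missing a whole group: no vegetarians → C(7,6) = 7; no vegans → C(9,6) = 84; no omnivores → C(10,6) = 210.
Add back selections omitting two groups (i.e. drawn from a single group): C(6,6) + C(4,6) + C(3,6) = 1.
By inclusion–exclusion: 1716 − 301 + 1 = 1416.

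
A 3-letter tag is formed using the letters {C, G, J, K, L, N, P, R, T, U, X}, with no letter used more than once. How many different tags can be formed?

With no repetition, fill the 3 letters in order: 11 choices, then 10, down to 9.
That product is 11 × 10 × 9 = 990.

990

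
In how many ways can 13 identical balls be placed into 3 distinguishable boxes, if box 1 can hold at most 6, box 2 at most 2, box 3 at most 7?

Without the upper bounds there are C(15,2) = 105 ways to split 13 among 3 boxes.
Subtract solutions that violate a single cap (substitute x_i' = x_i − (cap_i+1)): x_1 ≥ 7 gives C(8,2) = 28; x_2 ≥ 3 gives C(12,2) = 66; x_3 ≥ 8 gives C(7,2) = 21. Together 115.
Add back pairs where two caps are both exceeded: 10 + 0 + 6 = 16.
By inclusion–exclusion the count is 105 − 115 + 16 = 6.

6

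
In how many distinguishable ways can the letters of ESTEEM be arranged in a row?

120

The 6 letters of ESTEEM have repeats: E appearing 3 times.
So there are 6! / (3!) = 120 distinguishable arrangements.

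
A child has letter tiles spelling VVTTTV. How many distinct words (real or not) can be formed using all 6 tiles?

Letter multiplicities in VVTTTV: T×3, V×3.
So there are 6! / (3!·3!) = 20 distinguishable arrangements.

20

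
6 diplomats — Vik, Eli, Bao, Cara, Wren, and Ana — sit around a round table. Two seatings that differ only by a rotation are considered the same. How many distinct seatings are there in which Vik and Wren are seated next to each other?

48

Glue Vik and Wren into a block (2 internal orders). Seating 5 units around a circle gives (4)! arrangements.
So 2 × (4)! = 2 × 24 = 48.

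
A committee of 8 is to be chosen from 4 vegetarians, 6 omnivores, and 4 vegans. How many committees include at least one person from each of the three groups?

2912

Total 8-person selections from all 14: C(14,8) = 3003.
Subtract selections that omit an entire group: no vegetarians → C(10,8) = 45; no omnivores → C(8,8) = 1; no vegans → C(10,8) = 45.
Add back selections omitting two groups (i.e. drawn from a single group): C(4,8) + C(6,8) + C(4,8) = 0.
By inclusion–exclusion: 3003 − 91 + 0 = 2912.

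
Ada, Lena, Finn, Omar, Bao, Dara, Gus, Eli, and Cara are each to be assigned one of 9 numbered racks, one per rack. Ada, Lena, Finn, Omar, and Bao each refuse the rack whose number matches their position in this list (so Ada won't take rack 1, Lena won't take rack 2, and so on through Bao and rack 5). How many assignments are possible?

Let Aᵢ (for 1 ≤ i ≤ 5) be the placements that put person i in their forbidden rack. Any j of these fix j positions, leaving (9−j)! ways to fill the rest, and there are C(5,j) ways to pick which j.
By inclusion–exclusion, the number of valid placements is Σ_{j=0}^{5} (−1)^j C(5,j)·(9−j)!.
Computing: 362880 − 201600 + 50400 − 7200 + 600 − 24 = 205056.

205056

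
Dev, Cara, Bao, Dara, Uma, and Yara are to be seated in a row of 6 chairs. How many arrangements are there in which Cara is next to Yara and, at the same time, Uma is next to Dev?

96

Treat {Cara,Yara} as one block (2 orders) and {Uma,Dev} as another (2 orders).
That leaves 4 units to arrange: 2 × 2 × 4! = 4 × 24 = 96.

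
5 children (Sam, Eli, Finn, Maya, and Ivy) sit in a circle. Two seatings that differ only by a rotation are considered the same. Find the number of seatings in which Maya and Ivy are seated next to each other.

Treat {Maya, Ivy} as one unit (2 internal orders) and seat the resulting 4 units around the table: (3)! circular arrangements.
So 2 × (3)! = 2 × 6 = 12.

12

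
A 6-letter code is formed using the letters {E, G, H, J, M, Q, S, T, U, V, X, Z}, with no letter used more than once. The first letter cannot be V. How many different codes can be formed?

The first letter has 12−1 = 11 choices (anything except V).
The remaining 5 letters are filled from the other 11 symbols without repetition: 11 × 10 × 9 × 8 × 7 = 55440.
Total: 11 × 55440 = 609840.

609840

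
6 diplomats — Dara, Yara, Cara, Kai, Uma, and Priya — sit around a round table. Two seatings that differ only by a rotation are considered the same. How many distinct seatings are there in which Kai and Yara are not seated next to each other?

72

Without the restriction there are (5)! = 120 seatings.
Those with Kai next to Yara: fuse the pair into one unit and seat 5 units around a circle — 2·(4)! = 48.
Subtracting, 120 − 48 = 72.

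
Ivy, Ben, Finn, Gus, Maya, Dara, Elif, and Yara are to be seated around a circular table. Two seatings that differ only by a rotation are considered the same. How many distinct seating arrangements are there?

Fix one person's seat to break rotational symmetry; the remaining 7 people can be arranged in (7)! = 5040 ways.

5040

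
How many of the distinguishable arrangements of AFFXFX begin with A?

With the first slot taken by A, it remains to arrange the other 5 letters (FFXFX).
Those 5 letters have F appearing 3 times and X appearing twice, giving (5)!/(3!·2!) = 10.

10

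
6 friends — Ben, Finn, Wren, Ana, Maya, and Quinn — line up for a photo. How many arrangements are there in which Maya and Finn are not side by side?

480

There are 6! = 720 arrangements in all. If Maya and Finn are adjacent, merging them into one block gives 2·(5)! = 240 arrangements.
Complementary counting: 720 − 240 = 480.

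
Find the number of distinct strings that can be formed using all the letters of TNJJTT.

60

Letter multiplicities in TNJJTT: J×2, N×1, T×3.
The number of distinct arrangements is 6!/(3!·2!) = 720/12 = 60.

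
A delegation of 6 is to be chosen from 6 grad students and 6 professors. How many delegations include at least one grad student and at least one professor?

With no constraint there are C(12,6) = 924 possible selections.
Selections missing a whole group: no grad students → C(6,6) = 1; no professors → C(6,6) = 1.
Both groups omitted at once is impossible, so 924 − 2 = 922.

922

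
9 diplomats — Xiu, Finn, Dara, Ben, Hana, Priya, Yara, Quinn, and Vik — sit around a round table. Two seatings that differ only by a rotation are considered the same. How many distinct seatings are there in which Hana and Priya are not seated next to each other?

30240

Without the restriction there are (8)! = 40320 seatings.
Those with Hana next to Priya: fuse the pair into one unit and seat 8 units around a circle — 2·(7)! = 10080.
Subtracting, 40320 − 10080 = 30240.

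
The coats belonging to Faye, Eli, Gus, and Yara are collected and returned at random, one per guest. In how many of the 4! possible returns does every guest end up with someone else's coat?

Let Aᵢ be the assignments in which guest i gets their own coat. We want the size of the complement of A₁∪…∪A_4.
By inclusion–exclusion this is Σ_{j=0}^{4} (−1)^j C(4,j)·(4−j)!.
Computing: 24 − 24 + 12 − 4 + 1 = 9.

9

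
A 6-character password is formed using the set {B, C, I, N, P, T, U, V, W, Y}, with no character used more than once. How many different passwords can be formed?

151200

With no repetition, fill the 6 characters in order: 10 choices, then 9, down to 5.
10 × 9 × 8 × 7 × 6 × 5 = 151200.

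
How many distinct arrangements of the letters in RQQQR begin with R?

With the first slot taken by R, it remains to arrange the other 4 letters (QQQR).
Those 4 letters have Q appearing 3 times, giving (4)!/(3!) = 4.

4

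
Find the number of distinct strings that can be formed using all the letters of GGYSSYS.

Letter multiplicities in GGYSSYS: G×2, S×3, Y×2.
The number of distinct arrangements is 7!/(3!·2!·2!) = 5040/24 = 210.

210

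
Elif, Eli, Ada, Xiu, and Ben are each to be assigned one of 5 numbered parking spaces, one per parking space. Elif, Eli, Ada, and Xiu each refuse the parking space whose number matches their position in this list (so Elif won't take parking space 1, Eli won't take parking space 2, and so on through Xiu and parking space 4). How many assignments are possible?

Let Aᵢ (for 1 ≤ i ≤ 4) be the placements that put person i in their forbidden parking space. Any j of these fix j positions, leaving (5−j)! ways to fill the rest, and there are C(4,j) ways to pick which j.
By inclusion–exclusion, the number of valid placements is Σ_{j=0}^{4} (−1)^j C(4,j)·(5−j)!.
Computing: 120 − 96 + 36 − 8 + 1 = 53.

53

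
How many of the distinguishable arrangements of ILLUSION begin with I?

2520

Fix I in the first position and arrange the remaining 7 letters.
Those 7 letters have L appearing twice, giving (7)!/(2!) = 2520.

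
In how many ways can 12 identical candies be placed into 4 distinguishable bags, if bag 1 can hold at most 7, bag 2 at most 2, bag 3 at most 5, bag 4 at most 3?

Without the upper bounds there are C(15,3) = 455 ways to split 12 among 4 bags.
Subtract solutions that violate a single cap (substitute x_i' = x_i − (cap_i+1)): x_1 ≥ 8 gives C(7,3) = 35; x_2 ≥ 3 gives C(12,3) = 220; x_3 ≥ 6 gives C(9,3) = 84; x_4 ≥ 4 gives C(11,3) = 165. Together 504.
Add back pairs where two caps are both exceeded: 4 + 0 + 1 + 20 + 56 + 10 = 91.
By inclusion–exclusion the count is 455 − 504 + 91 = 42.

42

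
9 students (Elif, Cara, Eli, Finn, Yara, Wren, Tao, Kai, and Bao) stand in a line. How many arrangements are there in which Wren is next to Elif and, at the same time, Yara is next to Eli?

Treat {Wren,Elif} as one block (2 orders) and {Yara,Eli} as another (2 orders).
That leaves 7 units to arrange: 2 × 2 × 7! = 4 × 5040 = 20160.

20160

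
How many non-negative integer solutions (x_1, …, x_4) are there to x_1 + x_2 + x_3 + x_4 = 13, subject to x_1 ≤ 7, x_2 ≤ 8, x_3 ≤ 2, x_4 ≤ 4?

Without the upper bounds there are C(16,3) = 560 ways to split 13 among 4 variables.
Subtract solutions that violate a single cap (substitute x_i' = x_i − (cap_i+1)): x_1 ≥ 8 gives C(8,3) = 56; x_2 ≥ 9 gives C(7,3) = 35; x_3 ≥ 3 gives C(13,3) = 286; x_4 ≥ 5 gives C(11,3) = 165. Together 542.
Add back pairs where two caps are both exceeded: 0 + 10 + 1 + 4 + 0 + 56 = 71.
By inclusion–exclusion the count is 560 − 542 + 71 = 89.

89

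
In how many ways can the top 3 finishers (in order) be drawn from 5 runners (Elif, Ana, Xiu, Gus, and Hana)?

This is an ordered selection of 3 from 5: P(5,3).
That gives 5 × 4 × 3 = 60.

60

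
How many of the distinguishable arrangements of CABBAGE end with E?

180

Fix E in the last position and arrange the remaining 6 letters.
Those 6 letters have A appearing twice and B appearing twice, giving (6)!/(2!·2!) = 180.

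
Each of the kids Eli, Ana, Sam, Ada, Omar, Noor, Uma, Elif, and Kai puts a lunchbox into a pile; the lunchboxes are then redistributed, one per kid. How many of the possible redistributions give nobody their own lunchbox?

133496

Count assignments avoiding every fixed point. For any j of the 9 kids fixed to their own lunchbox, the other 9−j can be arranged in (9−j)! ways.
By inclusion–exclusion this is Σ_{j=0}^{9} (−1)^j C(9,j)·(9−j)!.
Computing: 362880 − 362880 + 181440 − 60480 + 15120 − 3024 + 504 − 72 + 9 − 1 = 133496.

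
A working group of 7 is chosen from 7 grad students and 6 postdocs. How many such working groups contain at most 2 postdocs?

358

Split by how many postdocs are chosen (0 through 2).
Sum: C(6,0)·C(7,7) + C(6,1)·C(7,6) + C(6,2)·C(7,5) = 1 + 42 + 315 = 358.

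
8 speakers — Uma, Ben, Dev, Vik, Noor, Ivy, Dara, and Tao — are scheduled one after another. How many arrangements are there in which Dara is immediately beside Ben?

Place the 6 others and the Dara-Ben pair as 7 objects in a line; the pair has 2 internal arrangements.
So the count is 2·(7)! = 10080.

10080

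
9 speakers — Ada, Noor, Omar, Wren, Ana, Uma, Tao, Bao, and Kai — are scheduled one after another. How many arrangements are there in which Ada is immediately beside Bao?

80640

Treat {Ada, Bao} as a single unit. There are 8 units to order, and the pair itself can be ordered 2 ways.
So the count is 2·(8)! = 80640.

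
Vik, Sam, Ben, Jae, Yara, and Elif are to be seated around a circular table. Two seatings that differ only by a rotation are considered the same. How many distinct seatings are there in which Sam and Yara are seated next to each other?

Treat {Sam, Yara} as one unit (2 internal orders) and seat the resulting 5 units around the table: (4)! circular arrangements.
So 2 × (4)! = 2 × 24 = 48.

48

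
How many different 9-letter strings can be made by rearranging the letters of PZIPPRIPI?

Letter multiplicities in PZIPPRIPI: I×3, P×4, R×1, Z×1.
Dividing 9! = 362880 by 4!·3! = 144 for the repeated letters gives 2520.

2520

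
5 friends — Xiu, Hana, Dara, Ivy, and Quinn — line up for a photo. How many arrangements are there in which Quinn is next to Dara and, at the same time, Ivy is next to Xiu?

24

Treat {Quinn,Dara} as one block (2 orders) and {Ivy,Xiu} as another (2 orders).
That leaves 3 units to arrange: 2 × 2 × 3! = 4 × 6 = 24.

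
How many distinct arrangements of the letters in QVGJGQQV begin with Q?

Fix Q in the first position and arrange the remaining 7 letters.
Those 7 letters have G appearing twice, Q appearing twice, and V appearing twice, giving (7)!/(2!·2!·2!) = 630.

630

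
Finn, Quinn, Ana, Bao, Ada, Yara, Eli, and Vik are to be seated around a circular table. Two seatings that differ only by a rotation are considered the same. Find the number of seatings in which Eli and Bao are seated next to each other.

Treat {Eli, Bao} as one unit (2 internal orders) and seat the resulting 7 units around the table: (6)! circular arrangements.
So 2 × (6)! = 2 × 720 = 1440.

1440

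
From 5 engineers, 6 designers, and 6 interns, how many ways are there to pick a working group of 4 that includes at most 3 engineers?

Split by how many engineers are chosen (0 through 3).
Sum: C(5,0)·C(12,4) + C(5,1)·C(12,3) + C(5,2)·C(12,2) + C(5,3)·C(12,1) = 495 + 1100 + 660 + 120 = 2375.

2375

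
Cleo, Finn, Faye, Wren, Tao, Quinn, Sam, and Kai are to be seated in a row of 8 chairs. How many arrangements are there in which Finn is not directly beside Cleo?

There are 8! = 40320 arrangements in all. If Finn and Cleo are adjacent, merging them into one block gives 2·(7)! = 10080 arrangements.
So 40320 − 10080 = 30240 arrangements keep them apart.

30240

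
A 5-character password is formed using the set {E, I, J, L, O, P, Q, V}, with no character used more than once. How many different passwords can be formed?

This is a permutation of 5 out of 8: P(8,5) = 8!/3!.
8 × 7 × 6 × 5 × 4 = 6720.

6720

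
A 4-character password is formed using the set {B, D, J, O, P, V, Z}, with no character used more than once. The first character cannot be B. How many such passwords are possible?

720

The first character has 7−1 = 6 choices (anything except B).
The remaining 3 characters are filled from the other 6 symbols without repetition: 6 × 5 × 4 = 120.
Total: 6 × 120 = 720.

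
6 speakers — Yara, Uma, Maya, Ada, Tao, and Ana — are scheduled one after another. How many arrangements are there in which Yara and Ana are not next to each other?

Of the 6! = 720 arrangements, those with Yara and Ana adjacent number 2 × 5! = 240 (treat the pair as a block with 2 internal orders).
So 720 − 240 = 480 arrangements keep them apart.

480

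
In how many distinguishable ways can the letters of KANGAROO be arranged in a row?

KANGAROO has 8 letters with A appearing twice and O appearing twice.
The number of distinct arrangements is 8!/(2!·2!) = 40320/4 = 10080.

10080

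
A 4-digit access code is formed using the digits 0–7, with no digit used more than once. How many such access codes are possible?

1680

This is a permutation of 4 out of 8: P(8,4) = 8!/4!.
8 × 7 × 6 × 5 = 1680.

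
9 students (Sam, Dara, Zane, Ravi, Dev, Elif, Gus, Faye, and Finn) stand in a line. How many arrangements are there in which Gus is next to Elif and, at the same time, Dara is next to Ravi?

20160

Treat {Gus,Elif} as one block (2 orders) and {Dara,Ravi} as another (2 orders).
That leaves 7 units to arrange: 2 × 2 × 7! = 4 × 5040 = 20160.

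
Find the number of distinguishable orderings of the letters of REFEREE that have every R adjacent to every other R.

30

Treat the 2 copies of R as a single block. The multiset to arrange is then {RR, E, E, E, E, F}, 6 items in all.
That gives (6)!/(4!) = 30 arrangements.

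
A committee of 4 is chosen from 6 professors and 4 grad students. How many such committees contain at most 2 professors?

Split by how many professors are chosen (0 through 2).
Sum: C(6,0)·C(4,4) + C(6,1)·C(4,3) + C(6,2)·C(4,2) = 1 + 24 + 90 = 115.

115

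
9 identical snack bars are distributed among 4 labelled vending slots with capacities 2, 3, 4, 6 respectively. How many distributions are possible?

Ignoring the caps, the number of non-negative solutions to x_1+…+x_4 = 9 is C(12,3) = 220.
Subtract solutions that violate a single cap (substitute x_i' = x_i − (cap_i+1)): x_1 ≥ 3 gives C(9,3) = 84; x_2 ≥ 4 gives C(8,3) = 56; x_3 ≥ 5 gives C(7,3) = 35; x_4 ≥ 7 gives C(5,3) = 10. Together 185.
Add back pairs where two caps are both exceeded: 10 + 4 + 0 + 1 + 0 + 0 = 15.
By inclusion–exclusion the count is 220 − 185 + 15 = 50.

50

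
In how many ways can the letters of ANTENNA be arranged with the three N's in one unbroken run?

60

Treat the 3 copies of N as a single block. The multiset to arrange is then {NNN, A, A, E, T}, 5 items in all.
That gives (5)!/(2!) = 60 arrangements.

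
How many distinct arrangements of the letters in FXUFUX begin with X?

30

Fix X in the first position and arrange the remaining 5 letters.
Those 5 letters have F appearing twice and U appearing twice, giving (5)!/(2!·2!) = 30.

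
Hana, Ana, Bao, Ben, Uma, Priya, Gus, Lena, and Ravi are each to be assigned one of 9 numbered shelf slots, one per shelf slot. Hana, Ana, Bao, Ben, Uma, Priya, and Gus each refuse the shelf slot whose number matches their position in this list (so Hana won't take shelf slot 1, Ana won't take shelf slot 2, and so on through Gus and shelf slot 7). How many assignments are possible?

Let Aᵢ (for 1 ≤ i ≤ 7) be the placements that put person i in their forbidden shelf slot. Any j of these fix j positions, leaving (9−j)! ways to fill the rest, and there are C(7,j) ways to pick which j.
By inclusion–exclusion, the number of valid placements is Σ_{j=0}^{7} (−1)^j C(7,j)·(9−j)!.
Computing: 362880 − 282240 + 105840 − 25200 + 4200 − 504 + 42 − 2 = 165016.

165016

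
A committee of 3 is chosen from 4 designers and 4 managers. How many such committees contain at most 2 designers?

52

Split by how many designers are chosen (0 through 2).
Sum: C(4,0)·C(4,3) + C(4,1)·C(4,2) + C(4,2)·C(4,1) = 4 + 24 + 24 = 52.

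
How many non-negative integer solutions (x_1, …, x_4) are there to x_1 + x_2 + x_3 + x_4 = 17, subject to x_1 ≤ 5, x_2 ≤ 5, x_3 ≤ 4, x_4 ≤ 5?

10

Without the upper bounds there are C(20,3) = 1140 ways to split 17 among 4 variables.
Subtract solutions that violate a single cap (substitute x_i' = x_i − (cap_i+1)): x_1 ≥ 6 gives C(14,3) = 364; x_2 ≥ 6 gives C(14,3) = 364; x_3 ≥ 5 gives C(15,3) = 455; x_4 ≥ 6 gives C(14,3) = 364. Together 1547.
Add back pairs where two caps are both exceeded: 56 + 84 + 56 + 84 + 56 + 84 = 420.
Subtract triples: 1 + 0 + 1 + 1 = 3.
By inclusion–exclusion the count is 1140 − 1547 + 420 − 3 = 10.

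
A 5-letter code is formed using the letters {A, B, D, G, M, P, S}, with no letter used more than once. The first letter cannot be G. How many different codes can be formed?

The first letter has 7−1 = 6 choices (anything except G).
The remaining 4 letters are filled from the other 6 symbols without repetition: 6 × 5 × 4 × 3 = 360.
Total: 6 × 360 = 2160.

2160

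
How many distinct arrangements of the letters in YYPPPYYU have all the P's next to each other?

Treat the 3 copies of P as a single block. The multiset to arrange is then {PPP, U, Y, Y, Y, Y}, 6 items in all.
That gives (6)!/(4!) = 30 arrangements.

30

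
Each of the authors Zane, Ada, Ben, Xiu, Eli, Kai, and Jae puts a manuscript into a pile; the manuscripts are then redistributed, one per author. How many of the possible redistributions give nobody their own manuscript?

1854

This is the derangement count D_7: permutations of 7 items with no fixed point.
By inclusion–exclusion this is Σ_{j=0}^{7} (−1)^j C(7,j)·(7−j)!.
Computing: 5040 − 5040 + 2520 − 840 + 210 − 42 + 7 − 1 = 1854.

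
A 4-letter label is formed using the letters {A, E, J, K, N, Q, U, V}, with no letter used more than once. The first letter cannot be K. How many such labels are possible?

The first letter has 8−1 = 7 choices (anything except K).
The remaining 3 letters are filled from the other 7 symbols without repetition: 7 × 6 × 5 = 210.
Total: 7 × 210 = 1470.

1470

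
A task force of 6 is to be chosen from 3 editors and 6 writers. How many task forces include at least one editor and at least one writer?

83

With no constraint there are C(9,6) = 84 possible selections.
Subtract selections that omit an entire group: no editors → C(6,6) = 1; no writers → C(3,6) = 0.
Both groups omitted at once is impossible, so 84 − 1 = 83.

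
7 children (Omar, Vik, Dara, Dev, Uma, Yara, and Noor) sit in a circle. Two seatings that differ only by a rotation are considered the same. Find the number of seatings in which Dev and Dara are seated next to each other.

240

Treat {Dev, Dara} as one unit (2 internal orders) and seat the resulting 6 units around the table: (5)! circular arrangements.
So 2 × (5)! = 2 × 120 = 240.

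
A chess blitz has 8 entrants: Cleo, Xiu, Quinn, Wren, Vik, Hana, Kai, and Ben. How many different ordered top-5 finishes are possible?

6720

There are 8 choices for 1st place, 7 for 2nd, and so on down to 4 for position 5.
That gives 8 × 7 × 6 × 5 × 4 = 6720.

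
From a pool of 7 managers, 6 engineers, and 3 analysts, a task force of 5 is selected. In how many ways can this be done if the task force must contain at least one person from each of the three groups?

2730

With no constraint there are C(16,5) = 4368 possible selections.
Subtract selections that omit an entire group: no managers → C(9,5) = 126; no engineers → C(10,5) = 252; no analysts → C(13,5) = 1287.
Add back selections omitting two groups (i.e. drawn from a single group): C(7,5) + C(6,5) + C(3,5) = 27.
By inclusion–exclusion: 4368 − 1665 + 27 = 2730.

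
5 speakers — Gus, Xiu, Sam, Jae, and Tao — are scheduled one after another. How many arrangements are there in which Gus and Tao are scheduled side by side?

Place the 3 others and the Gus-Tao pair as 4 objects in a line; the pair has 2 internal arrangements.
That gives 2 × 4! = 2 × 24 = 48.

48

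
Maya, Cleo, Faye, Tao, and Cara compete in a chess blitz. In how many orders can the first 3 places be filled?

60

There are 5 choices for 1st place, 4 for 2nd, and 3 for 3rd.
That gives 5 × 4 × 3 = 60.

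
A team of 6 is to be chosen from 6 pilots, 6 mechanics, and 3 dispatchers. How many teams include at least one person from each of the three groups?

3915

With no constraint there are C(15,6) = 5005 possible selections.
Selections missing a whole group: no pilots → C(9,6) = 84; no mechanics → C(9,6) = 84; no dispatchers → C(12,6) = 924.
Add back selections omitting two groups (i.e. drawn from a single group): C(6,6) + C(6,6) + C(3,6) = 2.
By inclusion–exclusion: 5005 − 1092 + 2 = 3915.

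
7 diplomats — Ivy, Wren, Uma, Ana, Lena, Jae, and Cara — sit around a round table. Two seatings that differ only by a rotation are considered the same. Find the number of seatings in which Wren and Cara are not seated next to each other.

All circular seatings of 7 people number (6)! = 720.
Seatings with Wren beside Cara: treat them as a block with 2 internal orders, giving 2 × (5)! = 240.
Subtracting, 720 − 240 = 480.

480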